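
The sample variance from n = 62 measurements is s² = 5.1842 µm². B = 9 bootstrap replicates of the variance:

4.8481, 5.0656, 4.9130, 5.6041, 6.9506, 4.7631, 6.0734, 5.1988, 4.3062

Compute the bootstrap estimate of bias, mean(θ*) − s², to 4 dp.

bias = +0.1183

mean(θ*) = (4.8481 + 5.0656 + 4.9130 + 5.6041 + 6.9506 + 4.7631 + 6.0734 + 5.1988 + 4.3062) / 9 = 5.30254
bias = 5.30254 − 5.1842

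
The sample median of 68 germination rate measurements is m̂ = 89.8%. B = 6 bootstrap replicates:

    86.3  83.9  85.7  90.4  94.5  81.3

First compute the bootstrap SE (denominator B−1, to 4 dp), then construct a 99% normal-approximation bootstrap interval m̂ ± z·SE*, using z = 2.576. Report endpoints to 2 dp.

Mean of replicates = 87.0167; sum of squared deviations = 112.0883; SE* = √(112.0883/5) = 4.7347
Margin = 2.576 × 4.7347 = 12.197
Interval: 89.8 ± 12.197

(77.60, 102.00)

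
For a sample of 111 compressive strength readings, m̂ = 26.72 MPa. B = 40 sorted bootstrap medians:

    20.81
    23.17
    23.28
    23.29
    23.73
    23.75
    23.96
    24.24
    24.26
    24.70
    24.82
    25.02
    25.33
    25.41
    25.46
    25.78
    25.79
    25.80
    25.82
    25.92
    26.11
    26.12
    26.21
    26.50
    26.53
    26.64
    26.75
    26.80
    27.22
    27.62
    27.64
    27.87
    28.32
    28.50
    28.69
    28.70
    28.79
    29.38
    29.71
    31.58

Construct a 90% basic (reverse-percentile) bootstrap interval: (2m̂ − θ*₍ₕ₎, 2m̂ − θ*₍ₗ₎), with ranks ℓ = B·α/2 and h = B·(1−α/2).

(24.06, 30.27)

Percentile endpoints at ranks 2 and 38: θ*₍2₎ = 23.17, θ*₍38₎ = 29.38.
Basic interval reflects these around m̂:
  lower = 2 × 26.72 − 29.38 = 24.06
  upper = 2 × 26.72 − 23.17 = 30.27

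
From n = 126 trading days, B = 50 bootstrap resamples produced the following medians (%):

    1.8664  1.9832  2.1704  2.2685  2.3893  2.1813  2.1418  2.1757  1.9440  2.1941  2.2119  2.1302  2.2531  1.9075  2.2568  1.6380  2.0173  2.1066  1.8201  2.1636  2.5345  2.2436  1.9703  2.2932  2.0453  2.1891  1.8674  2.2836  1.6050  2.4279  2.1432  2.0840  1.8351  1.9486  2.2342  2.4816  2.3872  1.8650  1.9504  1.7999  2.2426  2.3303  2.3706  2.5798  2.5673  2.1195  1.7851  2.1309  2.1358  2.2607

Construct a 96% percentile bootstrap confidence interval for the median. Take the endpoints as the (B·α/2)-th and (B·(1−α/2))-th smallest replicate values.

(1.6050, 2.5673)

Sorted replicates: 1.6050, 1.6380, 1.7851, 1.7999, 1.8201, 1.8351, 1.8650, 1.8664, 1.8674, 1.9075, 1.9440, 1.9486, 1.9504, 1.9703, 1.9832, 2.0173, 2.0453, 2.0840, 2.1066, 2.1195, 2.1302, 2.1309, 2.1358, 2.1418, 2.1432, 2.1636, 2.1704, 2.1757, 2.1813, 2.1891, 2.1941, 2.2119, 2.2342, 2.2426, 2.2436, 2.2531, 2.2568, 2.2607, 2.2685, 2.2836, 2.2932, 2.3303, 2.3706, 2.3872, 2.3893, 2.4279, 2.4816, 2.5345, 2.5673, 2.5798
α = 0.04; lower rank = 50 × 0.020 = 1; upper rank = 50 × 0.980 = 49.
The 1st smallest replicate is 1.6050; the 49th is 2.5673.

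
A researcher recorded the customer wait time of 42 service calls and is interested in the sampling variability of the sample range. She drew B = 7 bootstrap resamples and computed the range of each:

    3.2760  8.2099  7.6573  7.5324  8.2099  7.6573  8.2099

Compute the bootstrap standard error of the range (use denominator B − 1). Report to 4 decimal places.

Bootstrap SE is the standard deviation of the 7 replicate ranges.
Mean of replicates: (3.2760 + 8.2099 + 7.6573 + 7.5324 + 8.2099 + 7.6573 + 8.2099) / 7 = 50.75270 / 7 = 7.25039
Sum of squared deviations: (−3.97439)² + (+0.95951)² + (+0.40691)² + (+0.28201)² + (+0.95951)² + (+0.40691)² + (+0.95951)² = 18.96844
Variance = 18.96844 / 6 = 3.16141
SE* = √3.16141

SE* = 1.7780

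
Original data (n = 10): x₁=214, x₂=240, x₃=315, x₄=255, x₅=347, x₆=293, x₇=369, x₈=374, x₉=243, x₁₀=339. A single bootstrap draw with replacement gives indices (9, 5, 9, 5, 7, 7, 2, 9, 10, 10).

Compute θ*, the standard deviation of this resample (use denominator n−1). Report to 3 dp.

θ* = 57.450

Resample values: 243, 347, 243, 347, 369, 369, 240, 243, 339, 339.
Mean = 307.9000; sum of squared deviations = 29704.9000
s² = 29704.9000 / 9 = 3300.5444
s = √3300.5444 = 57.450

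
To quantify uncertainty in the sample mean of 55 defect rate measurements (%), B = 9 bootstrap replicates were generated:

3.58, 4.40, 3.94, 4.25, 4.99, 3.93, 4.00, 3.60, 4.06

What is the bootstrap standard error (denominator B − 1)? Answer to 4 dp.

SE* = 0.4314

Bootstrap SE is the standard deviation of the 9 replicate means.
Mean of replicates: (3.58 + 4.40 + 3.94 + 4.25 + 4.99 + 3.93 + 4.00 + 3.60 + 4.06) / 9 = 36.75000 / 9 = 4.08333
Sum of squared deviations: (−0.50333)² + (+0.31667)² + (−0.14333)² + (+0.16667)² + (+0.90667)² + (−0.15333)² + (−0.08333)² + (−0.48333)² + (−0.02333)² = 1.48860
Variance = 1.48860 / 8 = 0.18608
SE* = √0.18608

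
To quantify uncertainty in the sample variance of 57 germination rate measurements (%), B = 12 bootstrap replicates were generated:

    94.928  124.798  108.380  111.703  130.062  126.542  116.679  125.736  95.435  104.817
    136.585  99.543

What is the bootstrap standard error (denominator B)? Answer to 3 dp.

Bootstrap SE is the standard deviation of the 12 replicate variances.
Mean of replicates: (94.928 + 124.798 + 108.380 + 111.703 + 130.062 + 126.542 + 116.679 + 125.736 + 95.435 + 104.817 + 136.585 + 99.543) / 12 = 1375.2080 / 12 = 114.6007
Sum of squared deviations: (−19.6727)² + (+10.1973)² + (−6.2207)² + (−2.8977)² + (+15.4613)² + (+11.9413)² + (+2.0783)² + (+11.1353)² + (−19.1657)² + (−9.7837)² + (+21.9843)² + (−15.0577)² = 2221.1431
Variance = 2221.1431 / 12 = 185.0953
SE* = √185.0953

SE* = 13.605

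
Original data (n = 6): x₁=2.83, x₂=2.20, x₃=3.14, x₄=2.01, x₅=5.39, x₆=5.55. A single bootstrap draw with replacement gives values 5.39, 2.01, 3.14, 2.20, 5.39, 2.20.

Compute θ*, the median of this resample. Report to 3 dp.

θ* = 2.670

Sorted: 2.01, 2.20, 2.20, 3.14, 5.39, 5.39
Median = average of the two middle values = 2.670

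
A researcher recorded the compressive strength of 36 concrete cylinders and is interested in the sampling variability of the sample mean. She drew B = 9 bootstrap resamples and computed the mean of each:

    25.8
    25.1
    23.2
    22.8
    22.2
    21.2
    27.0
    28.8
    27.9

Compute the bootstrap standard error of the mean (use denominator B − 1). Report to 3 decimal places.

SE* = 2.687

Bootstrap SE is the standard deviation of the 9 replicate means.
Mean of replicates: (25.8 + 25.1 + 23.2 + 22.8 + 22.2 + 21.2 + 27.0 + 28.8 + 27.9) / 9 = 224.0000 / 9 = 24.8889
Sum of squared deviations: (+0.9111)² + (+0.2111)² + (−1.6889)² + (−2.0889)² + (−2.6889)² + (−3.6889)² + (+2.1111)² + (+3.9111)² + (+3.0111)² = 57.7489
Variance = 57.7489 / 8 = 7.2186
SE* = √7.2186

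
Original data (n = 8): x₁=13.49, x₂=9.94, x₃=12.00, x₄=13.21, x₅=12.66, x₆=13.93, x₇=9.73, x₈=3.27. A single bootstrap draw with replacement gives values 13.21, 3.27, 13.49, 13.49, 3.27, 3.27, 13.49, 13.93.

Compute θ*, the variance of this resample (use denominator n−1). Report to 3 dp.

θ* = 28.191

Mean = 9.6775; sum of squared deviations = 197.3360
s² = 197.3360 / 7 = 28.1909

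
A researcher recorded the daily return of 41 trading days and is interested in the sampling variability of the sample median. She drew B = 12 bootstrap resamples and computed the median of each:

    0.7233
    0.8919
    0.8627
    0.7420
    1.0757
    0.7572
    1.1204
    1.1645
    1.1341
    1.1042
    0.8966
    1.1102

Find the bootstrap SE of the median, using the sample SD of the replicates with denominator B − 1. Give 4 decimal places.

SE* = 0.1698

Bootstrap SE is the standard deviation of the 12 replicate medians.
Mean of replicates: (0.7233 + 0.8919 + 0.8627 + 0.7420 + 1.0757 + 0.7572 + 1.1204 + 1.1645 + 1.1341 + 1.1042 + 0.8966 + 1.1102) / 12 = 11.58280 / 12 = 0.96523
Sum of squared deviations: (−0.24193)² + (−0.07333)² + (−0.10253)² + (−0.22323)² + (+0.11047)² + (−0.20803)² + (+0.15517)² + (+0.19927)² + (+0.16887)² + (+0.13897)² + (−0.06863)² + (+0.14497)² = 0.31707
Variance = 0.31707 / 11 = 0.02882
SE* = √0.02882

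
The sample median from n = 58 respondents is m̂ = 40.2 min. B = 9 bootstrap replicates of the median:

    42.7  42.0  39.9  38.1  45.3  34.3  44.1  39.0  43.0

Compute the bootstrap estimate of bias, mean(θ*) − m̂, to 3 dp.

mean(θ*) = (42.7 + 42.0 + 39.9 + 38.1 + 45.3 + 34.3 + 44.1 + 39.0 + 43.0) / 9 = 40.9333
bias = 40.9333 − 40.2

bias = +0.733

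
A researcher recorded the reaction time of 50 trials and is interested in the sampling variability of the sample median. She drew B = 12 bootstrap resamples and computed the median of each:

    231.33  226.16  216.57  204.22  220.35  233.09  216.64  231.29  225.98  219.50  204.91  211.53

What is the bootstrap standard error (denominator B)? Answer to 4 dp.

Bootstrap SE is the standard deviation of the 12 replicate medians.
Mean of replicates: (231.33 + 226.16 + 216.57 + 204.22 + 220.35 + 233.09 + 216.64 + 231.29 + 225.98 + 219.50 + 204.91 + 211.53) / 12 = 2641.57000 / 12 = 220.13083
Sum of squared deviations: (+11.19917)² + (+6.02917)² + (−3.56083)² + (−15.91083)² + (+0.21917)² + (+12.95917)² + (−3.49083)² + (+11.15917)² + (+5.84917)² + (−0.63083)² + (−15.22083)² + (−8.60083)² = 1072.56609
Variance = 1072.56609 / 12 = 89.38051
SE* = √89.38051

SE* = 9.4541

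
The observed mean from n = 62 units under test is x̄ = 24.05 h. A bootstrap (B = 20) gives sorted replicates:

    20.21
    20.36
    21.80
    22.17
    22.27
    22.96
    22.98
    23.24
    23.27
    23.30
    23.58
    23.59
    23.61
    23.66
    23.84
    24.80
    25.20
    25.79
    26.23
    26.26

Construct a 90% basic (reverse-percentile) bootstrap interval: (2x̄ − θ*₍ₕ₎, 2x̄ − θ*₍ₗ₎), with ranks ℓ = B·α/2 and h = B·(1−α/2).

(21.87, 27.89)

Percentile endpoints at ranks 1 and 19: θ*₍1₎ = 20.21, θ*₍19₎ = 26.23.
Basic interval reflects these around x̄:
  lower = 2 × 24.05 − 26.23 = 21.87
  upper = 2 × 24.05 − 20.21 = 27.89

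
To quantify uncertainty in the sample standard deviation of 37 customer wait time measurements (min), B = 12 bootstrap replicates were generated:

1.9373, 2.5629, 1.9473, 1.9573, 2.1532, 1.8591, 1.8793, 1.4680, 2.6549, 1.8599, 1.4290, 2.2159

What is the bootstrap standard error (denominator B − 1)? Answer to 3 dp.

SE* = 0.368

Bootstrap SE is the standard deviation of the 12 replicate standard deviations.
Mean of replicates: (1.9373 + 2.5629 + 1.9473 + 1.9573 + 2.1532 + 1.8591 + 1.8793 + 1.4680 + 2.6549 + 1.8599 + 1.4290 + 2.2159) / 12 = 23.92410 / 12 = 1.99367
Sum of squared deviations: (−0.05637)² + (+0.56923)² + (−0.04637)² + (−0.03637)² + (+0.15953)² + (−0.13457)² + (−0.11437)² + (−0.52567)² + (+0.66123)² + (−0.13377)² + (−0.56467)² + (+0.22223)² = 1.48700
Variance = 1.48700 / 11 = 0.13518
SE* = √0.13518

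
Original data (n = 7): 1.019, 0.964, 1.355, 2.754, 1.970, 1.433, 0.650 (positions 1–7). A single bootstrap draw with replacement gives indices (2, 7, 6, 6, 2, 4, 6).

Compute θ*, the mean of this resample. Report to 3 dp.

θ* = 1.376

Resample values: 0.964, 0.650, 1.433, 1.433, 0.964, 2.754, 1.433.
Mean = (0.964 + 0.650 + 1.433 + 1.433 + 0.964 + 2.754 + 1.433) / 7 = 9.6310 / 7 = 1.376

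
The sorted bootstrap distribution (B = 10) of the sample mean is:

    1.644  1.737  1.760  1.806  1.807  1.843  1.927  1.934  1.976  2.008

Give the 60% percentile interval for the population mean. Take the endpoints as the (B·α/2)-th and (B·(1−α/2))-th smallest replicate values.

(1.737, 1.934)

α = 0.40; lower rank = 10 × 0.200 = 2; upper rank = 10 × 0.800 = 8.
The 2nd smallest replicate is 1.737; the 8th is 1.934.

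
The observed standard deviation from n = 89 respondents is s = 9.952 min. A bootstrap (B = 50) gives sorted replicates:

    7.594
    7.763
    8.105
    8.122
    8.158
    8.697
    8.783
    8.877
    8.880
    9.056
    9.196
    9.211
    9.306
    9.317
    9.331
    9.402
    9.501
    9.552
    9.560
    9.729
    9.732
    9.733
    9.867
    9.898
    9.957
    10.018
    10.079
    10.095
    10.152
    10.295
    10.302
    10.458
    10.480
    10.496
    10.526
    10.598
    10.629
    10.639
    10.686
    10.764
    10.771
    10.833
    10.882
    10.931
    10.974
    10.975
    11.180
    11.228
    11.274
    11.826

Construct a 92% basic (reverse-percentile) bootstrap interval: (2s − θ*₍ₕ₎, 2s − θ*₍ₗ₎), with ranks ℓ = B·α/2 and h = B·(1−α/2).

(8.676, 12.141)

Percentile endpoints at ranks 2 and 48: θ*₍2₎ = 7.763, θ*₍48₎ = 11.228.
Basic interval reflects these around s:
  lower = 2 × 9.952 − 11.228 = 8.676
  upper = 2 × 9.952 − 7.763 = 12.141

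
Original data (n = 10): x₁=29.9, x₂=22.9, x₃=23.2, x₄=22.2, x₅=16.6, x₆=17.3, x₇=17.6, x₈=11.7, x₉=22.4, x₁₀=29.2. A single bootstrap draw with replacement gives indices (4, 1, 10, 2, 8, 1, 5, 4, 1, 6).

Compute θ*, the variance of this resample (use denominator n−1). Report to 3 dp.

Resample values: 22.2, 29.9, 29.2, 22.9, 11.7, 29.9, 16.6, 22.2, 29.9, 17.3.
Mean = 23.1800; sum of squared deviations = 383.3760
s² = 383.3760 / 9 = 42.5973

θ* = 42.597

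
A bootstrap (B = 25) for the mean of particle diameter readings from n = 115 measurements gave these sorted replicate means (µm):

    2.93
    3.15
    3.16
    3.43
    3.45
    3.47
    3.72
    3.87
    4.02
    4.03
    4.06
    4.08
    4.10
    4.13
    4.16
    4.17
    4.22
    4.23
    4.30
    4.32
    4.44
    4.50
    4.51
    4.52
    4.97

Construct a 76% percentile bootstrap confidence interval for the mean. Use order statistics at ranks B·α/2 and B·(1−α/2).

α = 0.24; lower rank = 25 × 0.120 = 3; upper rank = 25 × 0.880 = 22.
The 3rd smallest replicate is 3.16; the 22nd is 4.50.

(3.16, 4.50)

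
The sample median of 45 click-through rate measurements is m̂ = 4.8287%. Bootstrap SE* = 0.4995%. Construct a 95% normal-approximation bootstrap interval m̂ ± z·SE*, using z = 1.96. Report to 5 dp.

Margin = 1.96 × 0.4995 = 0.979020
Interval: 4.8287 ± 0.979020

(3.84968, 5.80772)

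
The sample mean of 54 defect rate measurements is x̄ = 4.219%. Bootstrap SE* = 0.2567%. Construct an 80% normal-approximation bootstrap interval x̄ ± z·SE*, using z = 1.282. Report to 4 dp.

Margin = 1.282 × 0.2567 = 0.32909
Interval: 4.219 ± 0.32909

(3.8899, 4.5481)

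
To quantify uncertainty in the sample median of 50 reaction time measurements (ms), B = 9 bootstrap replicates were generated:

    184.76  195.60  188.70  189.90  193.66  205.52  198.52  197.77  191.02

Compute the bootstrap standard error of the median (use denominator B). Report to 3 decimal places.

SE* = 5.861

Bootstrap SE is the standard deviation of the 9 replicate medians.
Mean of replicates: (184.76 + 195.60 + 188.70 + 189.90 + 193.66 + 205.52 + 198.52 + 197.77 + 191.02) / 9 = 1745.4500 / 9 = 193.9389
Sum of squared deviations: (−9.1789)² + (+1.6611)² + (−5.2389)² + (−4.0389)² + (−0.2789)² + (+11.5811)² + (+4.5811)² + (+3.8311)² + (−2.9189)² = 309.1537
Variance = 309.1537 / 9 = 34.3504
SE* = √34.3504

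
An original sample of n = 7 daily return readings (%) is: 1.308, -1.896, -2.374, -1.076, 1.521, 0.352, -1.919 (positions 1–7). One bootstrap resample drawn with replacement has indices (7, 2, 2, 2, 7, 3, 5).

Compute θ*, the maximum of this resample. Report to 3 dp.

Resample values: -1.919, -1.896, -1.896, -1.896, -1.919, -2.374, 1.521.
Maximum = 1.521

θ* = 1.521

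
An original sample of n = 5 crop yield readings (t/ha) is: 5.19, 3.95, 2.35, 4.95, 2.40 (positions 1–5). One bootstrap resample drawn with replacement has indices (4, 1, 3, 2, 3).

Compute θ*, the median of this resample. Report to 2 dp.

Resample values: 4.95, 5.19, 2.35, 3.95, 2.35.
Sorted: 2.35, 2.35, 3.95, 4.95, 5.19
Median = middle value = 3.95

θ* = 3.95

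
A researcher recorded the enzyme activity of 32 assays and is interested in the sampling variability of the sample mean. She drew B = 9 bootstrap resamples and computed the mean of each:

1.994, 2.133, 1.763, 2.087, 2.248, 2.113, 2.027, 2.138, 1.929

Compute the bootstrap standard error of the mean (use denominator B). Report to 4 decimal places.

SE* = 0.1333

Bootstrap SE is the standard deviation of the 9 replicate means.
Mean of replicates: (1.994 + 2.133 + 1.763 + 2.087 + 2.248 + 2.113 + 2.027 + 2.138 + 1.929) / 9 = 18.43200 / 9 = 2.04800
Sum of squared deviations: (−0.05400)² + (+0.08500)² + (−0.28500)² + (+0.03900)² + (+0.20000)² + (+0.06500)² + (−0.02100)² + (+0.09000)² + (−0.11900)² = 0.15981
Variance = 0.15981 / 9 = 0.01776
SE* = √0.01776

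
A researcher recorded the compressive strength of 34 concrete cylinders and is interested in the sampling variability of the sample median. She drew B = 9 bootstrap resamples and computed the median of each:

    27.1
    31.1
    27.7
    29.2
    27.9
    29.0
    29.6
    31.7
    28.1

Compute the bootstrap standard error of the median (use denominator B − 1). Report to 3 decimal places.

SE* = 1.557

Bootstrap SE is the standard deviation of the 9 replicate medians.
Mean of replicates: (27.1 + 31.1 + 27.7 + 29.2 + 27.9 + 29.0 + 29.6 + 31.7 + 28.1) / 9 = 261.4000 / 9 = 29.0444
Sum of squared deviations: (−1.9444)² + (+2.0556)² + (−1.3444)² + (+0.1556)² + (−1.1444)² + (−0.0444)² + (+0.5556)² + (+2.6556)² + (−0.9444)² = 19.4022
Variance = 19.4022 / 8 = 2.4253
SE* = √2.4253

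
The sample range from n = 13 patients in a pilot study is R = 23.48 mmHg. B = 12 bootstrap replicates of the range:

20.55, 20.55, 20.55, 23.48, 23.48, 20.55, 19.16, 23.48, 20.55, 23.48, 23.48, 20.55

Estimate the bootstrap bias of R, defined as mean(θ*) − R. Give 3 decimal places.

mean(θ*) = (20.55 + 20.55 + 20.55 + 23.48 + 23.48 + 20.55 + 19.16 + 23.48 + 20.55 + 23.48 + 23.48 + 20.55) / 12 = 21.6550
bias = 21.6550 − 23.48

bias = −1.825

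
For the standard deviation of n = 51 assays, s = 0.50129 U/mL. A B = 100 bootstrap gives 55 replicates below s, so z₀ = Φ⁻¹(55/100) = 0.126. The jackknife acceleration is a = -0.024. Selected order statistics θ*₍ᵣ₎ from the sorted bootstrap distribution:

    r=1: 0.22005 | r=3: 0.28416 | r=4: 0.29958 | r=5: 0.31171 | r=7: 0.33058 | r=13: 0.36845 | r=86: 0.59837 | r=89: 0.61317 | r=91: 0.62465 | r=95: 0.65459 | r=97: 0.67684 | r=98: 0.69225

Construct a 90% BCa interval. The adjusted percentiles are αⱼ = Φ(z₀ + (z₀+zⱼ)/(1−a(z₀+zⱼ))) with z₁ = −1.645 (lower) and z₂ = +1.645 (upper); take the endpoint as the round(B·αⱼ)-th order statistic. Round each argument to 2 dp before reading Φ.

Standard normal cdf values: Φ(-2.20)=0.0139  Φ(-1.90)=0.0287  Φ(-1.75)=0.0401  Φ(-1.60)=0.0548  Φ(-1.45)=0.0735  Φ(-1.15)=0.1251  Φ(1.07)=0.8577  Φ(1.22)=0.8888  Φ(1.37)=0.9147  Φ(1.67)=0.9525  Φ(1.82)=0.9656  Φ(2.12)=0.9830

Lower: z₀ + z₁ = 0.126 + (-1.645) = -1.519; 1 − a(z₀+z₁) = 1 − (-0.024)(-1.519) = 0.9635; argument = 0.126 + (-1.519)/0.9635 = -1.4505 → -1.45.
α₁ = Φ(-1.45) = 0.0735; rank = round(100 × 0.0735) = 7; θ*₍7₎ = 0.33058.
Upper: z₀ + z₂ = 1.771; 1 − a(z₀+z₂) = 1.0425; argument = 1.8248 → 1.82; α₂ = 0.9656; rank = 97; θ*₍97₎ = 0.67684.

(0.33058, 0.67684)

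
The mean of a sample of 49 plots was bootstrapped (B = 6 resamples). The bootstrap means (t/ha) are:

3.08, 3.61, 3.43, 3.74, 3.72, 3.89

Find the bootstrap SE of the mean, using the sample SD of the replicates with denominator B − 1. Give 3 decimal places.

Bootstrap SE is the standard deviation of the 6 replicate means.
Mean of replicates: (3.08 + 3.61 + 3.43 + 3.74 + 3.72 + 3.89) / 6 = 21.4700 / 6 = 3.5783
Sum of squared deviations: (−0.4983)² + (+0.0317)² + (−0.1483)² + (+0.1617)² + (+0.1417)² + (+0.3117)² = 0.4147
Variance = 0.4147 / 5 = 0.0829
SE* = √0.0829

SE* = 0.288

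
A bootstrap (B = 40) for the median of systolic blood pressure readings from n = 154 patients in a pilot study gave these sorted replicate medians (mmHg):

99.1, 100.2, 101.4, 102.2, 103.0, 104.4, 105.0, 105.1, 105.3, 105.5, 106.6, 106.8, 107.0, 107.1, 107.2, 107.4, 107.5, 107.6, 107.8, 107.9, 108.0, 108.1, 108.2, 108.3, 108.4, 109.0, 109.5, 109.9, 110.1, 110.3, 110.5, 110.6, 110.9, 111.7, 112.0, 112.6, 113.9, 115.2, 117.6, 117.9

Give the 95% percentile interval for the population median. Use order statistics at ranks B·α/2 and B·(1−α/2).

(99.1, 117.6)

α = 0.05; lower rank = 40 × 0.025 = 1; upper rank = 40 × 0.975 = 39.
The 1st smallest replicate is 99.1; the 39th is 117.6.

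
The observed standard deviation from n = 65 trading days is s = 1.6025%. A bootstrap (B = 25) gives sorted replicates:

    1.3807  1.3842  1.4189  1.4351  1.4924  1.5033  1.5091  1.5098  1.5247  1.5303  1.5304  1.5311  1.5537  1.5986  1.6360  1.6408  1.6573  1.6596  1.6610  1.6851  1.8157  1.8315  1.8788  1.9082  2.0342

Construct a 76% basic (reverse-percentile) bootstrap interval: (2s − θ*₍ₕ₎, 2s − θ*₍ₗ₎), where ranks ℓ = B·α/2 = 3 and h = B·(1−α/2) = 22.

Percentile endpoints at ranks 3 and 22: θ*₍3₎ = 1.4189, θ*₍22₎ = 1.8315.
Basic interval reflects these around s:
  lower = 2 × 1.6025 − 1.8315 = 1.3735
  upper = 2 × 1.6025 − 1.4189 = 1.7861

(1.3735, 1.7861)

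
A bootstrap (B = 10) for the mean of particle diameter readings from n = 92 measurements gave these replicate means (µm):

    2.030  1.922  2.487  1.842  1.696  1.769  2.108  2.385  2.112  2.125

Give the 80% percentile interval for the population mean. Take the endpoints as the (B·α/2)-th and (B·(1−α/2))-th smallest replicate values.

Sorted replicates: 1.696, 1.769, 1.842, 1.922, 2.030, 2.108, 2.112, 2.125, 2.385, 2.487
α = 0.20; lower rank = 10 × 0.100 = 1; upper rank = 10 × 0.900 = 9.
The 1st smallest replicate is 1.696; the 9th is 2.385.

(1.696, 2.385)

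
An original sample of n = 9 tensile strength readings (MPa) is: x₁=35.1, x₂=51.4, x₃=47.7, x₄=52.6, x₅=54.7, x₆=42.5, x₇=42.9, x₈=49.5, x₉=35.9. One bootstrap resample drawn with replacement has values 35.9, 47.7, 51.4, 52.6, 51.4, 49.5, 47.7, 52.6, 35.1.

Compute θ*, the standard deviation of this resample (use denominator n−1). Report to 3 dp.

θ* = 6.832

Mean = 47.1000; sum of squared deviations = 373.4000
s² = 373.4000 / 8 = 46.6750
s = √46.6750 = 6.832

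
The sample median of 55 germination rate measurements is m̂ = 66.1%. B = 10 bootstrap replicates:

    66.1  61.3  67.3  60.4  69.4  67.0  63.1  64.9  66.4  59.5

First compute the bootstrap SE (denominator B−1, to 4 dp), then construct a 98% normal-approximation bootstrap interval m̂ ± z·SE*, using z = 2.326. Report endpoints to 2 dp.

Mean of replicates = 64.5400; sum of squared deviations = 98.4240; SE* = √(98.4240/9) = 3.3070
Margin = 2.326 × 3.3070 = 7.692
Interval: 66.1 ± 7.692

(58.41, 73.79)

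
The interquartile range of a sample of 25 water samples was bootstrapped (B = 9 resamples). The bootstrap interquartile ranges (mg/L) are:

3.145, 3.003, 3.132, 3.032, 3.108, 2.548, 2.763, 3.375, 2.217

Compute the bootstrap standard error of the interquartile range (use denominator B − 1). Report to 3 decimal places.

SE* = 0.356

Bootstrap SE is the standard deviation of the 9 replicate interquartile ranges.
Mean of replicates: (3.145 + 3.003 + 3.132 + 3.032 + 3.108 + 2.548 + 2.763 + 3.375 + 2.217) / 9 = 26.3230 / 9 = 2.9248
Sum of squared deviations: (+0.2202)² + (+0.0782)² + (+0.2072)² + (+0.1072)² + (+0.1832)² + (−0.3768)² + (−0.1618)² + (+0.4502)² + (−0.7078)² = 1.0144
Variance = 1.0144 / 8 = 0.1268
SE* = √0.1268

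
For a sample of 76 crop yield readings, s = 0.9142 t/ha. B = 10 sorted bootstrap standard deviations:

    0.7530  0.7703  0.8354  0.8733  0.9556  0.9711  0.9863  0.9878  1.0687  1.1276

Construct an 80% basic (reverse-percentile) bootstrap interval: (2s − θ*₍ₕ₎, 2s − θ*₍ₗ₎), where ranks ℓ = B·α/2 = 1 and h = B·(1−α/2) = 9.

Percentile endpoints at ranks 1 and 9: θ*₍1₎ = 0.7530, θ*₍9₎ = 1.0687.
Basic interval reflects these around s:
  lower = 2 × 0.9142 − 1.0687 = 0.7597
  upper = 2 × 0.9142 − 0.7530 = 1.0754

(0.7597, 1.0754)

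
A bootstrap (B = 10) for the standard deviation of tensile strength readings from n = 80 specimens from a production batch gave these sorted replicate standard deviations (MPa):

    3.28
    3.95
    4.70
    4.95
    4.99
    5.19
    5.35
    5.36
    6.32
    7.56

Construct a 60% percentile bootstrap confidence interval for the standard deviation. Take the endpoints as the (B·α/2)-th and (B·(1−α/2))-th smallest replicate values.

α = 0.40; lower rank = 10 × 0.200 = 2; upper rank = 10 × 0.800 = 8.
The 2nd smallest replicate is 3.95; the 8th is 5.36.

(3.95, 5.36)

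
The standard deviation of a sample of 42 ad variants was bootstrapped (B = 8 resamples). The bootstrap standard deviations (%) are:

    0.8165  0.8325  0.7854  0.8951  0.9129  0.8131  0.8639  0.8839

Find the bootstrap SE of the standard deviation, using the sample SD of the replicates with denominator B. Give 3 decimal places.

Bootstrap SE is the standard deviation of the 8 replicate standard deviations.
Mean of replicates: (0.8165 + 0.8325 + 0.7854 + 0.8951 + 0.9129 + 0.8131 + 0.8639 + 0.8839) / 8 = 6.80330 / 8 = 0.85041
Sum of squared deviations: (−0.03391)² + (−0.01791)² + (−0.06501)² + (+0.04469)² + (+0.06249)² + (−0.03731)² + (+0.01349)² + (+0.03349)² = 0.01429
Variance = 0.01429 / 8 = 0.00179
SE* = √0.00179

SE* = 0.042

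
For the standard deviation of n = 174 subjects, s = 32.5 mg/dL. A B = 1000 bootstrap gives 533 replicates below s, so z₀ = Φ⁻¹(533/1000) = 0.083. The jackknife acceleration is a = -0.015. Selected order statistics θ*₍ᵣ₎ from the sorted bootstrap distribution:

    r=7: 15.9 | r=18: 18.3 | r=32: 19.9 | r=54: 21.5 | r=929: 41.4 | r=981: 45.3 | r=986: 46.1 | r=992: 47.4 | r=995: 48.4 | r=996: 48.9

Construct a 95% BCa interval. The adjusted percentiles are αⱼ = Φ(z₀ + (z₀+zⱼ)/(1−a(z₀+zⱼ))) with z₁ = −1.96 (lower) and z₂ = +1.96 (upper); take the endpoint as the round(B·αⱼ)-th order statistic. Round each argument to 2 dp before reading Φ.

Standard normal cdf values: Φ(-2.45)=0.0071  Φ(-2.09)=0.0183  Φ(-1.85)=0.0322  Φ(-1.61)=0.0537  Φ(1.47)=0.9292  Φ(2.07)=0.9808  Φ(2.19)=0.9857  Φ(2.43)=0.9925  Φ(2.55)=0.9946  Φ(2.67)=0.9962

Lower: z₀ + z₁ = 0.083 + (-1.960) = -1.877; 1 − a(z₀+z₁) = 1 − (-0.015)(-1.877) = 0.9718; argument = 0.083 + (-1.877)/0.9718 = -1.8484 → -1.85.
α₁ = Φ(-1.85) = 0.0322; rank = round(1000 × 0.0322) = 32; θ*₍32₎ = 19.9.
Upper: z₀ + z₂ = 2.043; 1 − a(z₀+z₂) = 1.0306; argument = 2.0653 → 2.07; α₂ = 0.9808; rank = 981; θ*₍981₎ = 45.3.

(19.9, 45.3)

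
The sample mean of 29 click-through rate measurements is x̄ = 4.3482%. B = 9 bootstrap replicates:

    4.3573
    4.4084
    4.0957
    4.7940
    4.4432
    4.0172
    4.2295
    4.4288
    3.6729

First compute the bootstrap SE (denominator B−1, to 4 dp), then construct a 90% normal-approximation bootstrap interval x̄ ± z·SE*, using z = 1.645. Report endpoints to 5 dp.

(3.82509, 4.87131)

Mean of replicates = 4.2719; sum of squared deviations = 0.8090; SE* = √(0.8090/8) = 0.3180
Margin = 1.645 × 0.3180 = 0.523110
Interval: 4.3482 ± 0.523110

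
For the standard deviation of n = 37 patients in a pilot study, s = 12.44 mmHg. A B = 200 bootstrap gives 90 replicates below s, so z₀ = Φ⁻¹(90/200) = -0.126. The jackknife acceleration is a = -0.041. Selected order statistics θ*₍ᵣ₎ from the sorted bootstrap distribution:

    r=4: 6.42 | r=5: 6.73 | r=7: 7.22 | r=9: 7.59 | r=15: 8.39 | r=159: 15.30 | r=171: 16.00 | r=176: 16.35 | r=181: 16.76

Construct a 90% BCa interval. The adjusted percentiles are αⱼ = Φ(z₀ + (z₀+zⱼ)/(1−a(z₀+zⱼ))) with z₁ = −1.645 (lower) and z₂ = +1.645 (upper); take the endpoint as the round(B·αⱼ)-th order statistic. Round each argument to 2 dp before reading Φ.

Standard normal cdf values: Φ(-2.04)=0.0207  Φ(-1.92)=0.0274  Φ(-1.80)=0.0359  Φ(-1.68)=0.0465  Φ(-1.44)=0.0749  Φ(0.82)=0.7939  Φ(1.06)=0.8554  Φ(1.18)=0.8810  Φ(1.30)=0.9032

(6.42, 16.76)

Lower: z₀ + z₁ = -0.126 + (-1.645) = -1.771; 1 − a(z₀+z₁) = 1 − (-0.041)(-1.771) = 0.9274; argument = -0.126 + (-1.771)/0.9274 = -2.0357 → -2.04.
α₁ = Φ(-2.04) = 0.0207; rank = round(200 × 0.0207) = 4; θ*₍4₎ = 6.42.
Upper: z₀ + z₂ = 1.519; 1 − a(z₀+z₂) = 1.0623; argument = 1.3039 → 1.30; α₂ = 0.9032; rank = 181; θ*₍181₎ = 16.76.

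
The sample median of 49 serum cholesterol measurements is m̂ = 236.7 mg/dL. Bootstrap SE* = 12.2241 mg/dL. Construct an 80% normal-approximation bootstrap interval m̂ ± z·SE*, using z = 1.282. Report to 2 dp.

Margin = 1.282 × 12.2241 = 15.671
Interval: 236.7 ± 15.671

(221.03, 252.37)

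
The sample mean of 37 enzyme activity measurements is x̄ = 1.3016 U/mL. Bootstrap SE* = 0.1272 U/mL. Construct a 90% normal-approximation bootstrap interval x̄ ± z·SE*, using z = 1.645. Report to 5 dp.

(1.09236, 1.51084)

Margin = 1.645 × 0.1272 = 0.209244
Interval: 1.3016 ± 0.209244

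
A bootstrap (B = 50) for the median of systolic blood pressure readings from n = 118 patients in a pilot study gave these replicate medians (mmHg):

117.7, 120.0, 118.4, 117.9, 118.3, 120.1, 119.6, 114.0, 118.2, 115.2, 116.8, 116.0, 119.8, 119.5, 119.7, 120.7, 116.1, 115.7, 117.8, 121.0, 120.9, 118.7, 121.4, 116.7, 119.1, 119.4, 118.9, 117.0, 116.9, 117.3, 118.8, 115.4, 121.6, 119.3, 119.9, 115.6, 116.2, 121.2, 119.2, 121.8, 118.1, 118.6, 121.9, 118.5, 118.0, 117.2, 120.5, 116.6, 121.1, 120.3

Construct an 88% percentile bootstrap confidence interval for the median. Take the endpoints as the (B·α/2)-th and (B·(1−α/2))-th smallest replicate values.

Sorted replicates: 114.0, 115.2, 115.4, 115.6, 115.7, 116.0, 116.1, 116.2, 116.6, 116.7, 116.8, 116.9, 117.0, 117.2, 117.3, 117.7, 117.8, 117.9, 118.0, 118.1, 118.2, 118.3, 118.4, 118.5, 118.6, 118.7, 118.8, 118.9, 119.1, 119.2, 119.3, 119.4, 119.5, 119.6, 119.7, 119.8, 119.9, 120.0, 120.1, 120.3, 120.5, 120.7, 120.9, 121.0, 121.1, 121.2, 121.4, 121.6, 121.8, 121.9
α = 0.12; lower rank = 50 × 0.060 = 3; upper rank = 50 × 0.940 = 47.
The 3rd smallest replicate is 115.4; the 47th is 121.4.

(115.4, 121.4)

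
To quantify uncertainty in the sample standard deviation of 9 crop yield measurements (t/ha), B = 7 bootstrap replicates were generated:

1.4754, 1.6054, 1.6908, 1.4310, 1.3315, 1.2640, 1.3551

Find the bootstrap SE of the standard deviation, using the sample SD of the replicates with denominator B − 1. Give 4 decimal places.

Bootstrap SE is the standard deviation of the 7 replicate standard deviations.
Mean of replicates: (1.4754 + 1.6054 + 1.6908 + 1.4310 + 1.3315 + 1.2640 + 1.3551) / 7 = 10.15320 / 7 = 1.45046
Sum of squared deviations: (+0.02494)² + (+0.15494)² + (+0.24034)² + (−0.01946)² + (−0.11896)² + (−0.18646)² + (−0.09536)² = 0.14078
Variance = 0.14078 / 6 = 0.02346
SE* = √0.02346

SE* = 0.1532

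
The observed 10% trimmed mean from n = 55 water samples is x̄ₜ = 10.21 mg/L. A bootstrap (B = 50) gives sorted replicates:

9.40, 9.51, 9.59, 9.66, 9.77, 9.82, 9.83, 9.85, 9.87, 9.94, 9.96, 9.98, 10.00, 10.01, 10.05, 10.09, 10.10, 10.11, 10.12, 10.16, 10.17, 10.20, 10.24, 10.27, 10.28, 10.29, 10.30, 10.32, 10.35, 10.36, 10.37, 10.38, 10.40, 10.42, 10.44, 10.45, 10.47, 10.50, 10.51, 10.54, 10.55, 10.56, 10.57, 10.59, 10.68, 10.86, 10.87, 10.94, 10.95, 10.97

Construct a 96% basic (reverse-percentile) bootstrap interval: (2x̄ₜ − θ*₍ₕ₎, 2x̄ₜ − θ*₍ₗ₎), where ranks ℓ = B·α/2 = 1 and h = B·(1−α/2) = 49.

Percentile endpoints at ranks 1 and 49: θ*₍1₎ = 9.40, θ*₍49₎ = 10.95.
Basic interval reflects these around x̄ₜ:
  lower = 2 × 10.21 − 10.95 = 9.47
  upper = 2 × 10.21 − 9.40 = 11.02

(9.47, 11.02)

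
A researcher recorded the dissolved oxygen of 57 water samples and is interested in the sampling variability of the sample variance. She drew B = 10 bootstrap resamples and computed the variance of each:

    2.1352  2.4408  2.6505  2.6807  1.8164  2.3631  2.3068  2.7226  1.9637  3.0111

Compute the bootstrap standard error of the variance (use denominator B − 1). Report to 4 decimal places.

SE* = 0.3698

Bootstrap SE is the standard deviation of the 10 replicate variances.
Mean of replicates: (2.1352 + 2.4408 + 2.6505 + 2.6807 + 1.8164 + 2.3631 + 2.3068 + 2.7226 + 1.9637 + 3.0111) / 10 = 24.09090 / 10 = 2.40909
Sum of squared deviations: (−0.27389)² + (+0.03171)² + (+0.24141)² + (+0.27161)² + (−0.59269)² + (−0.04599)² + (−0.10229)² + (+0.31351)² + (−0.44539)² + (+0.60201)² = 1.23101
Variance = 1.23101 / 9 = 0.13678
SE* = √0.13678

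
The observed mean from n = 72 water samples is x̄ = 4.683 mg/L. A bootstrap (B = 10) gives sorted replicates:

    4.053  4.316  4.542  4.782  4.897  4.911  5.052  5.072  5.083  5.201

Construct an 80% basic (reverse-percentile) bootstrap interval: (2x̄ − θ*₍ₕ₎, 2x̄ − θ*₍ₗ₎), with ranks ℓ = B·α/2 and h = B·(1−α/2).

Percentile endpoints at ranks 1 and 9: θ*₍1₎ = 4.053, θ*₍9₎ = 5.083.
Basic interval reflects these around x̄:
  lower = 2 × 4.683 − 5.083 = 4.283
  upper = 2 × 4.683 − 4.053 = 5.313

(4.283, 5.313)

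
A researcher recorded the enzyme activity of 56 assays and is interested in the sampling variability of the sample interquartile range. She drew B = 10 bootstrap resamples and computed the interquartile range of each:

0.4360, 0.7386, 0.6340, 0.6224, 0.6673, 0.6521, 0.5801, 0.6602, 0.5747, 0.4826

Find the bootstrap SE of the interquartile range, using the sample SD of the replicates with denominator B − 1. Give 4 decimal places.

SE* = 0.0902

Bootstrap SE is the standard deviation of the 10 replicate interquartile ranges.
Mean of replicates: (0.4360 + 0.7386 + 0.6340 + 0.6224 + 0.6673 + 0.6521 + 0.5801 + 0.6602 + 0.5747 + 0.4826) / 10 = 6.04800 / 10 = 0.60480
Sum of squared deviations: (−0.16880)² + (+0.13380)² + (+0.02920)² + (+0.01760)² + (+0.06250)² + (+0.04730)² + (−0.02470)² + (+0.05540)² + (−0.03010)² + (−0.12220)² = 0.07322
Variance = 0.07322 / 9 = 0.00814
SE* = √0.00814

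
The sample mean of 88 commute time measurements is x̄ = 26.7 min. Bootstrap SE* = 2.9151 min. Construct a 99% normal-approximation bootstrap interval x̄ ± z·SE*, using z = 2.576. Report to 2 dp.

Margin = 2.576 × 2.9151 = 7.509
Interval: 26.7 ± 7.509

(19.19, 34.21)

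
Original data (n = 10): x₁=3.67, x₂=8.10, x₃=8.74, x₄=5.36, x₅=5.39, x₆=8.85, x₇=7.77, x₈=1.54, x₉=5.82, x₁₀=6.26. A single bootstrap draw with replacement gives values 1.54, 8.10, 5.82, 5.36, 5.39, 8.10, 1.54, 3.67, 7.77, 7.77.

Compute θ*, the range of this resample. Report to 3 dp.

Range = 8.10 − 1.54 = 6.560

θ* = 6.560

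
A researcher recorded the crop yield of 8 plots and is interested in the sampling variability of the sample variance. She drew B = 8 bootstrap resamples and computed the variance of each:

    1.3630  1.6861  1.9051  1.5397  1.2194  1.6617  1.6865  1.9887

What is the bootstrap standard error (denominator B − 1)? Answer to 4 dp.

Bootstrap SE is the standard deviation of the 8 replicate variances.
Mean of replicates: (1.3630 + 1.6861 + 1.9051 + 1.5397 + 1.2194 + 1.6617 + 1.6865 + 1.9887) / 8 = 13.05020 / 8 = 1.63128
Sum of squared deviations: (−0.26828)² + (+0.05482)² + (+0.27382)² + (−0.09157)² + (−0.41187)² + (+0.03042)² + (+0.05523)² + (+0.35742)² = 0.45971
Variance = 0.45971 / 7 = 0.06567
SE* = √0.06567

SE* = 0.2563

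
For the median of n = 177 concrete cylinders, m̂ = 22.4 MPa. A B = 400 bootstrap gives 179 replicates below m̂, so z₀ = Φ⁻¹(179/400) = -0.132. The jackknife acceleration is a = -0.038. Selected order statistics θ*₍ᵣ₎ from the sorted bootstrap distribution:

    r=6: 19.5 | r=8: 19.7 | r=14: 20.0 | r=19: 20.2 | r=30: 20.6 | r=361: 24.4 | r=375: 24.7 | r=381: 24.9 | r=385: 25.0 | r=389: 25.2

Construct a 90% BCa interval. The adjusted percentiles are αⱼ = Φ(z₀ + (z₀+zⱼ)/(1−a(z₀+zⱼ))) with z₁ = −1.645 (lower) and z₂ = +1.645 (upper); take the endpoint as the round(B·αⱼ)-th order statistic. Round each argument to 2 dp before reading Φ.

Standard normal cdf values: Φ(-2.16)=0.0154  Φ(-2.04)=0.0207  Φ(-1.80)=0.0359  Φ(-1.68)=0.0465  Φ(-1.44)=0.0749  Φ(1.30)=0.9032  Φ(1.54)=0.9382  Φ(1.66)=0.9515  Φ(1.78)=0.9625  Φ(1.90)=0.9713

Lower: z₀ + z₁ = -0.132 + (-1.645) = -1.777; 1 − a(z₀+z₁) = 1 − (-0.038)(-1.777) = 0.9325; argument = -0.132 + (-1.777)/0.9325 = -2.0377 → -2.04.
α₁ = Φ(-2.04) = 0.0207; rank = round(400 × 0.0207) = 8; θ*₍8₎ = 19.7.
Upper: z₀ + z₂ = 1.513; 1 − a(z₀+z₂) = 1.0575; argument = 1.2987 → 1.30; α₂ = 0.9032; rank = 361; θ*₍361₎ = 24.4.

(19.7, 24.4)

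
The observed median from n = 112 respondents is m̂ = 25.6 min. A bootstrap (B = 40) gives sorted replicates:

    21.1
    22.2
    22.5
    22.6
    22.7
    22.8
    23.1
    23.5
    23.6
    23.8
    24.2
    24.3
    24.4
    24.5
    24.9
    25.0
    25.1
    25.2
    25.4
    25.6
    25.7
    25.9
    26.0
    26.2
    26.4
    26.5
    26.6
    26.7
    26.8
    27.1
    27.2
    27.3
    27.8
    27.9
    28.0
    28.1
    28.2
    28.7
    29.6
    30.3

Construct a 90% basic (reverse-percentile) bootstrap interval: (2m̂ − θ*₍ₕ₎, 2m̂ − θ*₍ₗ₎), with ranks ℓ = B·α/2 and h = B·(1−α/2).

Percentile endpoints at ranks 2 and 38: θ*₍2₎ = 22.2, θ*₍38₎ = 28.7.
Basic interval reflects these around m̂:
  lower = 2 × 25.6 − 28.7 = 22.5
  upper = 2 × 25.6 − 22.2 = 29.0

(22.5, 29.0)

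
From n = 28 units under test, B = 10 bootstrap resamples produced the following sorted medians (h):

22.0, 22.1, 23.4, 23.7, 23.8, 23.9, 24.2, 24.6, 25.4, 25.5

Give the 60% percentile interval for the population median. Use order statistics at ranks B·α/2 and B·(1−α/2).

(22.1, 24.6)

α = 0.40; lower rank = 10 × 0.200 = 2; upper rank = 10 × 0.800 = 8.
The 2nd smallest replicate is 22.1; the 8th is 24.6.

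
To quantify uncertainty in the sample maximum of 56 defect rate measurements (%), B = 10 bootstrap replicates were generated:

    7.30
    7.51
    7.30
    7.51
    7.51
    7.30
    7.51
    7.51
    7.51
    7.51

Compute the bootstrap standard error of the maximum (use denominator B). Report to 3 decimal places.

SE* = 0.096

Bootstrap SE is the standard deviation of the 10 replicate maximums.
Mean of replicates: (7.30 + 7.51 + 7.30 + 7.51 + 7.51 + 7.30 + 7.51 + 7.51 + 7.51 + 7.51) / 10 = 74.4700 / 10 = 7.4470
Sum of squared deviations: (−0.1470)² + (+0.0630)² + (−0.1470)² + (+0.0630)² + (+0.0630)² + (−0.1470)² + (+0.0630)² + (+0.0630)² + (+0.0630)² + (+0.0630)² = 0.0926
Variance = 0.0926 / 10 = 0.0093
SE* = √0.0093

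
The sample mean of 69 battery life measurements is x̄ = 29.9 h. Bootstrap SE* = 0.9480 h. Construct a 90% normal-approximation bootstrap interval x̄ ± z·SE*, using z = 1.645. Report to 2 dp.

(28.34, 31.46)

Margin = 1.645 × 0.9480 = 1.559
Interval: 29.9 ± 1.559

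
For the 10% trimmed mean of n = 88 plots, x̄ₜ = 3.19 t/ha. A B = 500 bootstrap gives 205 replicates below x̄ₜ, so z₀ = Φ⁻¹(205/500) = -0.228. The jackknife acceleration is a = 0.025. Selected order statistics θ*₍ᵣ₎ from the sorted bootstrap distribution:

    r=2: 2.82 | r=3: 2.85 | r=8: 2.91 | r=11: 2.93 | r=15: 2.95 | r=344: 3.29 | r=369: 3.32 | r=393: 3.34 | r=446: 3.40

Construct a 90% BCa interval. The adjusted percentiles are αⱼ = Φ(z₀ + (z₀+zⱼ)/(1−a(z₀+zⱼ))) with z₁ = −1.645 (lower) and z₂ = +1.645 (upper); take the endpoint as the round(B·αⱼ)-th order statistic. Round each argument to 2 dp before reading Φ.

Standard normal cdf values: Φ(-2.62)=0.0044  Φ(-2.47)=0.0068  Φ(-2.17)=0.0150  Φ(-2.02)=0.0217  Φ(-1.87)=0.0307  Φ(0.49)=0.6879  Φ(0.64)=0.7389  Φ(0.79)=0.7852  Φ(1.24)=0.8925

(2.93, 3.40)

Lower: z₀ + z₁ = -0.228 + (-1.645) = -1.873; 1 − a(z₀+z₁) = 1 − (0.025)(-1.873) = 1.0468; argument = -0.228 + (-1.873)/1.0468 = -2.0172 → -2.02.
α₁ = Φ(-2.02) = 0.0217; rank = round(500 × 0.0217) = 11; θ*₍11₎ = 2.93.
Upper: z₀ + z₂ = 1.417; 1 − a(z₀+z₂) = 0.9646; argument = 1.2410 → 1.24; α₂ = 0.8925; rank = 446; θ*₍446₎ = 3.40.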